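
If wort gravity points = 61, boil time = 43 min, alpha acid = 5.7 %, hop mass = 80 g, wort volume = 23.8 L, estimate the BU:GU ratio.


U = 1.65·0.000125^(GP/1000)·(1−e^(−0.04t))/4.15;  IBU = (α/100)·m·U·1000/V;  BU:GU = IBU/GP
U = 1.65·0.000125^(61/1000)·(1−e^(−0.04·43))/4.15 = 0.1886
IBU = (5.7/100)·80·0.1886·1000/23.8 = 36.1446
BU:GU = 36.1446/61

0.5925


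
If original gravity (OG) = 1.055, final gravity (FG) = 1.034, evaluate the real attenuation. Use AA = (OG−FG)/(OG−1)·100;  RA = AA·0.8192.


AA = (1.055 − 1.034)/(1.055 − 1)·100 = 38.1818
RA = 38.1818·0.8192

31.2785 %


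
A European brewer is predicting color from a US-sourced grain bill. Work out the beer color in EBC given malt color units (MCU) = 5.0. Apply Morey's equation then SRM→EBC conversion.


SRM = 1.4922·MCU^0.6859;  EBC = SRM·1.97
SRM = 1.4922·5.0^0.6859 = 4.5004
EBC = 4.5004·1.97

8.8658 EBC


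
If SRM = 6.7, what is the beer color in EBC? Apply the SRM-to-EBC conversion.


EBC = SRM · 1.97
EBC = 6.7 · 1.97

13.1990 EBC


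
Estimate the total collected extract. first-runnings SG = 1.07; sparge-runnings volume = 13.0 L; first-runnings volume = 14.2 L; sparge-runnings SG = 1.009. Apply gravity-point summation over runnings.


total = Σ (SG_i − 1)·1000·V_i
first = (1.07 − 1)·1000·14.2 = 994.0000
sparge = (1.009 − 1)·1000·13.0 = 117.0000
total = 994.0000 + 117.0000

1111.0000 gravity·L


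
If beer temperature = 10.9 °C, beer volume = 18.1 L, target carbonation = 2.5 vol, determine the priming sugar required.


residual = 14.695·(0.01821 + 0.09011·e^(−0.04·T));  sugar = (target − residual)·4.0·V
residual = 14.695·(0.01821 + 0.09011·e^(−0.04·10.9)) = 1.1238
sugar = (2.5 − 1.1238)·4.0·18.1

99.6350 g


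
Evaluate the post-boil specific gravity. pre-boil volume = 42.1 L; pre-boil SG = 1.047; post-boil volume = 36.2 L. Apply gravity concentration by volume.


SG_post = 1 + (SG_pre − 1)·V_pre/V_post
pts_pre = (1.047 − 1)·1000 = 47.0000
pts_post = 47.0000·42.1/36.2 = 54.6602
SG_post = 1 + 54.6602/1000

1.0547


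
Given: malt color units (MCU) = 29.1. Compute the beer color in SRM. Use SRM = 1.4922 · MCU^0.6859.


SRM = 1.4922 · 29.1^0.6859

15.0630 SRM


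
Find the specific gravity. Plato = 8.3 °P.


SG = 259/(259 − P)
SG = 259/(259 − 8.3)

1.0331


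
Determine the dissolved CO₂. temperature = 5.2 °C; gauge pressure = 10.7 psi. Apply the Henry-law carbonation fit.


vols = (P + 14.695)·(0.01821 + 0.09011·e^(−0.04·T))
vols = (10.7 + 14.695)·(0.01821 + 0.09011·e^(−0.04·5.2))

2.3211 volumes


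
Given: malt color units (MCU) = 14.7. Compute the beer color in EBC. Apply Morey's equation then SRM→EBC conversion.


SRM = 1.4922·MCU^0.6859;  EBC = SRM·1.97
SRM = 1.4922·14.7^0.6859 = 9.4295
EBC = 9.4295·1.97

18.5762 EBC


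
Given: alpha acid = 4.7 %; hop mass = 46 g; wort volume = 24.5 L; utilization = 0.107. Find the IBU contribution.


IBU = (α/100)·mass·U·1000 / V
IBU = (4.7/100)·46·0.107·1000 / 24.5

9.4422 IBU


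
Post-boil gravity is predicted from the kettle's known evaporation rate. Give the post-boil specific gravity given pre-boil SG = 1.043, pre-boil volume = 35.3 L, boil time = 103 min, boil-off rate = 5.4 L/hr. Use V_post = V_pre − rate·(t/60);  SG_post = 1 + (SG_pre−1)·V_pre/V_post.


V_post = 35.3 − 5.4·(103/60) = 26.0300
SG_post = 1 + (1.043 − 1)·35.3/26.0300

1.0583


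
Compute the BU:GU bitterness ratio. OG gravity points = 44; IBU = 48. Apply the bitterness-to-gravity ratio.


BU:GU = IBU / OG_points
BU:GU = 48 / 44

1.0909


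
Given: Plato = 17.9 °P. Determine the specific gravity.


SG = 259/(259 − P)
SG = 259/(259 − 17.9)

1.0742


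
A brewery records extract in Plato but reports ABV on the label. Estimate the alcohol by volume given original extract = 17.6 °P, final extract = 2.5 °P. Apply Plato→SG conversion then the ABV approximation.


SG = 259/(259 − P);  ABV = (OG − FG)·131.25
OG = 259/(259 − 17.6) = 1.0729
FG = 259/(259 − 2.5) = 1.0097
ABV = (1.0729 − 1.0097)·131.25

8.2899 % ABV


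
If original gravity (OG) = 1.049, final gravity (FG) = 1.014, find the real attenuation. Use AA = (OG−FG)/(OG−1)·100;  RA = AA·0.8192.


AA = (1.049 − 1.014)/(1.049 − 1)·100 = 71.4286
RA = 71.4286·0.8192

58.5143 %


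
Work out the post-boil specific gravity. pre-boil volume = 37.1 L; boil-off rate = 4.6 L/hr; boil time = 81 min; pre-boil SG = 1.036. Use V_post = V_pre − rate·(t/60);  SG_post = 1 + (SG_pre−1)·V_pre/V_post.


V_post = 37.1 − 4.6·(81/60) = 30.8900
SG_post = 1 + (1.036 − 1)·37.1/30.8900

1.0432


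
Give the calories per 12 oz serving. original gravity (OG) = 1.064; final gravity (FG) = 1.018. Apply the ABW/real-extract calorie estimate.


ABW = (OG−FG)·131.25·0.79/FG;  °P = 259 − 259/SG (for OG→OE and FG→AE);  RE = 0.1808·OE + 0.8192·AE;  Cal = (6.9·ABW + 4·(RE−0.1))·FG·3.55
ABW = (1.064 − 1.018)·131.25·0.79/1.018 = 4.6853
OE = 259 − 259/1.064 = 15.5789 °P
AE = 259 − 259/1.018 = 4.5796 °P
RE = 0.1808·15.5789 + 0.8192·4.5796 = 6.5683 °P
Cal = (6.9·4.6853 + 4·(6.5683−0.1))·1.018·3.55

210.3345 kcal


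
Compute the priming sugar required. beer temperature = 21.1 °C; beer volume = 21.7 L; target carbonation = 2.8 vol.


residual = 14.695·(0.01821 + 0.09011·e^(−0.04·T));  sugar = (target − residual)·4.0·V
residual = 14.695·(0.01821 + 0.09011·e^(−0.04·21.1)) = 0.8370
sugar = (2.8 − 0.8370)·4.0·21.7

170.3910 g


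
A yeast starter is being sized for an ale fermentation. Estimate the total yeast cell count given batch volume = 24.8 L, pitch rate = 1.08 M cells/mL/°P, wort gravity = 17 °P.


cells (billions) = rate · V_L · °P
cells = 1.08 · 24.8 · 17

455.3280 billion cells


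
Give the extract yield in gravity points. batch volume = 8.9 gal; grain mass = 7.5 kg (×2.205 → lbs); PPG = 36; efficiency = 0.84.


points = lbs × PPG × eff / vol
lbs = 7.5 × 2.205 = 16.5375
points = 16.5375 × 36 × 0.84 / 8.9

56.1903 points


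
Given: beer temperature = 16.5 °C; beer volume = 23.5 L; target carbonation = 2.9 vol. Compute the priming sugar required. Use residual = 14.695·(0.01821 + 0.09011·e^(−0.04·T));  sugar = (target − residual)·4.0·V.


residual = 14.695·(0.01821 + 0.09011·e^(−0.04·16.5)) = 0.9520
sugar = (2.9 − 0.9520)·4.0·23.5

183.1126 g


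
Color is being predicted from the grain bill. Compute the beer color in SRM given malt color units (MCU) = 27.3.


SRM = 1.4922 · MCU^0.6859
SRM = 1.4922 · 27.3^0.6859

14.4175 SRM


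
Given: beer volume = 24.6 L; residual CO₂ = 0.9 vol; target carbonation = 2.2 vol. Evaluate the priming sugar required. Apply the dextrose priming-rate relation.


sugar = (target − residual)·4.0·V
sugar = (2.2 − 0.9)·4.0·24.6

127.9200 g


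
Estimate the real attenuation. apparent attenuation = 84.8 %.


RA = AA · 0.8192
RA = 84.8 · 0.8192

69.4682 %


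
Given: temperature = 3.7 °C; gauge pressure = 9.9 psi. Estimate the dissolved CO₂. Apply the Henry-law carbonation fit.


vols = (P + 14.695)·(0.01821 + 0.09011·e^(−0.04·T))
vols = (9.9 + 14.695)·(0.01821 + 0.09011·e^(−0.04·3.7))

2.3592 volumes


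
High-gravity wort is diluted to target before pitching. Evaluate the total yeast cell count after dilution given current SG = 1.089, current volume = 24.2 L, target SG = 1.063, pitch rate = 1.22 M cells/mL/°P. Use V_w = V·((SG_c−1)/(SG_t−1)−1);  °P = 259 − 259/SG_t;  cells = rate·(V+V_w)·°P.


V_w = 24.2·((1.089−1)/(1.063−1)−1) = 9.9873
V_final = 24.2 + 9.9873 = 34.1873
°P = 259 − 259/1.063 = 15.3500
cells = 1.22·34.1873·15.3500

640.2236 billion cells


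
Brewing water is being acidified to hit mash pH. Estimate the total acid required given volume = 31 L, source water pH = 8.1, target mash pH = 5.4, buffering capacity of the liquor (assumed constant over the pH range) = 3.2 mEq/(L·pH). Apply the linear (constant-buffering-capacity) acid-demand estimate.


acid = buffering capacity · (pH_source − pH_target) · V
acid = 3.2 · (8.1 − 5.4) · 31

267.8400 mEq


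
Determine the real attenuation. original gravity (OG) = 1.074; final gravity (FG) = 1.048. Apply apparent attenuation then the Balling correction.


AA = (OG−FG)/(OG−1)·100;  RA = AA·0.8192
AA = (1.074 − 1.048)/(1.074 − 1)·100 = 35.1351
RA = 35.1351·0.8192

28.7827 %


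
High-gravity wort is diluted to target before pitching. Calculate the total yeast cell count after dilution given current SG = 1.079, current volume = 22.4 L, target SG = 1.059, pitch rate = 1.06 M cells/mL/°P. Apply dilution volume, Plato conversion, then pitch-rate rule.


V_w = V·((SG_c−1)/(SG_t−1)−1);  °P = 259 − 259/SG_t;  cells = rate·(V+V_w)·°P
V_w = 22.4·((1.079−1)/(1.059−1)−1) = 7.5932
V_final = 22.4 + 7.5932 = 29.9932
°P = 259 − 259/1.059 = 14.4297
cells = 1.06·29.9932·14.4297

458.7592 billion cells


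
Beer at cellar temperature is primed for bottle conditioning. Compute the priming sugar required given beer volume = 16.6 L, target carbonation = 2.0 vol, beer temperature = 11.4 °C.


residual = 14.695·(0.01821 + 0.09011·e^(−0.04·T));  sugar = (target − residual)·4.0·V
residual = 14.695·(0.01821 + 0.09011·e^(−0.04·11.4)) = 1.1069
sugar = (2.0 − 1.1069)·4.0·16.6

59.3038 g


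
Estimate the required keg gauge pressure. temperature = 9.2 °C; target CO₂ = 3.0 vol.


psi = vols/(0.01821 + 0.09011·e^(−0.04·T)) − 14.695
psi = 3.0/(0.01821 + 0.09011·e^(−0.04·9.2)) − 14.695

22.5366 psi


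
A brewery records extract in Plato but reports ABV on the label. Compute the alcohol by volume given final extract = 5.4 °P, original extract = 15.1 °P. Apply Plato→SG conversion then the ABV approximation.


SG = 259/(259 − P);  ABV = (OG − FG)·131.25
OG = 259/(259 − 15.1) = 1.0619
FG = 259/(259 − 5.4) = 1.0213
ABV = (1.0619 − 1.0213)·131.25

5.3310 % ABV


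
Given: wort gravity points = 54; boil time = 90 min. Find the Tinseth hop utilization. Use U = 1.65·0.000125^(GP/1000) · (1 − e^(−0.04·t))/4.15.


bigness = 1.65·0.000125^(54/1000) = 1.0156
boil_factor = (1 − e^(−0.04·90))/4.15 = 0.2344
U = 1.0156 · 0.2344

0.2380


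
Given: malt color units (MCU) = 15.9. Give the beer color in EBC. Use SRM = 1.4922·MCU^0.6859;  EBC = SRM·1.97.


SRM = 1.4922·15.9^0.6859 = 9.9510
EBC = 9.9510·1.97

19.6034 EBC


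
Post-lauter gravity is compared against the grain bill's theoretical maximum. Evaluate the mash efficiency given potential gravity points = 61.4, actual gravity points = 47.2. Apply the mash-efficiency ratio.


efficiency = actual / potential × 100
efficiency = 47.2 / 61.4 × 100

76.8730 %


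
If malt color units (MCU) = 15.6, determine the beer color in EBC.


SRM = 1.4922·MCU^0.6859;  EBC = SRM·1.97
SRM = 1.4922·15.6^0.6859 = 9.8218
EBC = 9.8218·1.97

19.3490 EBC


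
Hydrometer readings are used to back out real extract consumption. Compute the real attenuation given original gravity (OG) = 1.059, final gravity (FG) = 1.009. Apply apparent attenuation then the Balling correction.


AA = (OG−FG)/(OG−1)·100;  RA = AA·0.8192
AA = (1.059 − 1.009)/(1.059 − 1)·100 = 84.7458
RA = 84.7458·0.8192

69.4237 %


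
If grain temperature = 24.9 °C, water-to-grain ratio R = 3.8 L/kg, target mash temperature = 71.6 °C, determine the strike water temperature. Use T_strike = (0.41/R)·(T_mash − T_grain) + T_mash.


T_strike = (0.41/3.8)·(71.6 − 24.9) + 71.6

76.6387 °C


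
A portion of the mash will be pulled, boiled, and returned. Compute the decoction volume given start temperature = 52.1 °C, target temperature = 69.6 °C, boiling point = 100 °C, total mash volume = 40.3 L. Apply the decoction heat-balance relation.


V_dec = V_total·(T_target − T_start)/(T_boil − T_start)
V_dec = 40.3·(69.6 − 52.1)/(100 − 52.1)

14.7234 L


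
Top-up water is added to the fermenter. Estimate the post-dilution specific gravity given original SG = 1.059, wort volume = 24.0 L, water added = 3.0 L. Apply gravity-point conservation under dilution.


SG_new = 1 + (SG_old − 1)·V_old/(V_old + V_water)
pts = (1.059 − 1)·1000·24.0/(24.0 + 3.0) = 52.4444
SG_new = 1 + 52.4444/1000

1.0524


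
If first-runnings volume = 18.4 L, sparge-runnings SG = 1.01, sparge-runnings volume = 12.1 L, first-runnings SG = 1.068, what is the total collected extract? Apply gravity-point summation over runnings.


total = Σ (SG_i − 1)·1000·V_i
first = (1.068 − 1)·1000·18.4 = 1251.2000
sparge = (1.01 − 1)·1000·12.1 = 121.0000
total = 1251.2000 + 121.0000

1372.2000 gravity·L


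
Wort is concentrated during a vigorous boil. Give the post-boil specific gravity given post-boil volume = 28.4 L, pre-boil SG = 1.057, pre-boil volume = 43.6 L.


SG_post = 1 + (SG_pre − 1)·V_pre/V_post
pts_pre = (1.057 − 1)·1000 = 57.0000
pts_post = 57.0000·43.6/28.4 = 87.5070
SG_post = 1 + 87.5070/1000

1.0875


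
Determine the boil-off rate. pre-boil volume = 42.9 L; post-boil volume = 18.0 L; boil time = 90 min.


rate = (V_pre − V_post) / (t_min/60)
rate = (42.9 − 18.0) / (90/60)

16.6000 L/hr


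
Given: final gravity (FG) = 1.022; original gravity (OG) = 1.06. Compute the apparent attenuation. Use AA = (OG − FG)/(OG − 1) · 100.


AA = (1.06 − 1.022)/(1.06 − 1) · 100

63.3333 %


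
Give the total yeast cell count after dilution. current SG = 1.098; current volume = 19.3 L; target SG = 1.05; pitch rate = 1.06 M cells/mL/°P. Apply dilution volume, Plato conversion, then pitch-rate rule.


V_w = V·((SG_c−1)/(SG_t−1)−1);  °P = 259 − 259/SG_t;  cells = rate·(V+V_w)·°P
V_w = 19.3·((1.098−1)/(1.05−1)−1) = 18.5280
V_final = 19.3 + 18.5280 = 37.8280
°P = 259 − 259/1.05 = 12.3333
cells = 1.06·37.8280·12.3333

494.5381 billion cells


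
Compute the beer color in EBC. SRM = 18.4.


EBC = SRM · 1.97
EBC = 18.4 · 1.97

36.2480 EBC


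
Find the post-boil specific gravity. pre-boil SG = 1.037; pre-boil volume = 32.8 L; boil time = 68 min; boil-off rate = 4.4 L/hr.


V_post = V_pre − rate·(t/60);  SG_post = 1 + (SG_pre−1)·V_pre/V_post
V_post = 32.8 − 4.4·(68/60) = 27.8133
SG_post = 1 + (1.037 − 1)·32.8/27.8133

1.0436


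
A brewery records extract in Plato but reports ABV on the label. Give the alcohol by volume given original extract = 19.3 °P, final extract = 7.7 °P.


SG = 259/(259 − P);  ABV = (OG − FG)·131.25
OG = 259/(259 − 19.3) = 1.0805
FG = 259/(259 − 7.7) = 1.0306
ABV = (1.0805 − 1.0306)·131.25

6.5463 % ABV


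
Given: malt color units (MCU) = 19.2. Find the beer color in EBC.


SRM = 1.4922·MCU^0.6859;  EBC = SRM·1.97
SRM = 1.4922·19.2^0.6859 = 11.3251
EBC = 11.3251·1.97

22.3105 EBC


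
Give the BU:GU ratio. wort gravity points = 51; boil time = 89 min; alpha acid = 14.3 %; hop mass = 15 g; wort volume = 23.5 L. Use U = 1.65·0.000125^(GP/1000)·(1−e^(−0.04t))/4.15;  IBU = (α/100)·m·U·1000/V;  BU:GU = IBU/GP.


U = 1.65·0.000125^(51/1000)·(1−e^(−0.04·89))/4.15 = 0.2443
IBU = (14.3/100)·15·0.2443·1000/23.5 = 22.2950
BU:GU = 22.2950/51

0.4372


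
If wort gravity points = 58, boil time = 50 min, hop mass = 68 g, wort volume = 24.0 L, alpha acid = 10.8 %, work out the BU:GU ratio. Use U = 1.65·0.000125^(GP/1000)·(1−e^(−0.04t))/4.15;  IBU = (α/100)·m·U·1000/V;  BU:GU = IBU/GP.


U = 1.65·0.000125^(58/1000)·(1−e^(−0.04·50))/4.15 = 0.2041
IBU = (10.8/100)·68·0.2041·1000/24.0 = 62.4634
BU:GU = 62.4634/58

1.0770


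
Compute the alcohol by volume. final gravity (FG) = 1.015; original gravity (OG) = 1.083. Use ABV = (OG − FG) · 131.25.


ABV = (1.083 − 1.015) · 131.25

8.9250 % ABV


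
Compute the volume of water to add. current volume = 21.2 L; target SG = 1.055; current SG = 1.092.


V_water = V·((SG_curr − 1)/(SG_target − 1) − 1)
V_water = 21.2·((1.092 − 1)/(1.055 − 1) − 1)

14.2618 L


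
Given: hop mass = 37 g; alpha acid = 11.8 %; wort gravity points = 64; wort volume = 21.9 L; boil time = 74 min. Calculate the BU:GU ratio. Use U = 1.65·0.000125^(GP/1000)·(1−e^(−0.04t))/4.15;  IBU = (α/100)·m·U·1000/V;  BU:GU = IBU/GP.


U = 1.65·0.000125^(64/1000)·(1−e^(−0.04·74))/4.15 = 0.2121
IBU = (11.8/100)·37·0.2121·1000/21.9 = 42.2833
BU:GU = 42.2833/64

0.6607


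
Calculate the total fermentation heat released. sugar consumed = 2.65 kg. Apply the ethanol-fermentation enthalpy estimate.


Q = m_sugar · 590 kJ/kg
Q = 2.65 · 590

1563.5000 kJ


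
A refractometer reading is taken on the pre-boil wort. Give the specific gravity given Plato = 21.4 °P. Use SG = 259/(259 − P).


SG = 259/(259 − 21.4)

1.0901


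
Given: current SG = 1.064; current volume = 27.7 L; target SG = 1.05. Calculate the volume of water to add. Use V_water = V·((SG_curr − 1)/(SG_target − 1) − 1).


V_water = 27.7·((1.064 − 1)/(1.05 − 1) − 1)

7.7560 L


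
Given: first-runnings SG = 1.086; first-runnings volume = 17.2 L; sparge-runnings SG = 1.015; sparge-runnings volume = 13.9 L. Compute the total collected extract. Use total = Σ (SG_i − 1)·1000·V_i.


first = (1.086 − 1)·1000·17.2 = 1479.2000
sparge = (1.015 − 1)·1000·13.9 = 208.5000
total = 1479.2000 + 208.5000

1687.7000 gravity·L


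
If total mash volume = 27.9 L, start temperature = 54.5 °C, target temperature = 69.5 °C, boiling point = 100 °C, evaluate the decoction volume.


V_dec = V_total·(T_target − T_start)/(T_boil − T_start)
V_dec = 27.9·(69.5 − 54.5)/(100 − 54.5)

9.1978 L


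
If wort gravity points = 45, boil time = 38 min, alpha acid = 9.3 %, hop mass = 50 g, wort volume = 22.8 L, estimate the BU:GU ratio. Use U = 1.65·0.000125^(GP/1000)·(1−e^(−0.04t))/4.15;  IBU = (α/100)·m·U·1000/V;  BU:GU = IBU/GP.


U = 1.65·0.000125^(45/1000)·(1−e^(−0.04·38))/4.15 = 0.2073
IBU = (9.3/100)·50·0.2073·1000/22.8 = 42.2791
BU:GU = 42.2791/45

0.9395


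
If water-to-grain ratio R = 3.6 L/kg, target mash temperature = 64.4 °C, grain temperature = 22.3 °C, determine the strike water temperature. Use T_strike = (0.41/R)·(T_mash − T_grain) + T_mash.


T_strike = (0.41/3.6)·(64.4 − 22.3) + 64.4

69.1947 °C


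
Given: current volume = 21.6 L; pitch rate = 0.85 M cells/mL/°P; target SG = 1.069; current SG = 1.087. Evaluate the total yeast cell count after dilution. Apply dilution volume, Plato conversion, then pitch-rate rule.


V_w = V·((SG_c−1)/(SG_t−1)−1);  °P = 259 − 259/SG_t;  cells = rate·(V+V_w)·°P
V_w = 21.6·((1.087−1)/(1.069−1)−1) = 5.6348
V_final = 21.6 + 5.6348 = 27.2348
°P = 259 − 259/1.069 = 16.7175
cells = 0.85·27.2348·16.7175

387.0027 billion cells


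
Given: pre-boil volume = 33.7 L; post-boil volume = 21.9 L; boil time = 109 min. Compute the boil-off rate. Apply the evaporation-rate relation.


rate = (V_pre − V_post) / (t_min/60)
rate = (33.7 − 21.9) / (109/60)

6.4954 L/hr


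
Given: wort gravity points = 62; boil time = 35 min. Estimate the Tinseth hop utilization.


U = 1.65·0.000125^(GP/1000) · (1 − e^(−0.04·t))/4.15
bigness = 1.65·0.000125^(62/1000) = 0.9451
boil_factor = (1 − e^(−0.04·35))/4.15 = 0.1815
U = 0.9451 · 0.1815

0.1716


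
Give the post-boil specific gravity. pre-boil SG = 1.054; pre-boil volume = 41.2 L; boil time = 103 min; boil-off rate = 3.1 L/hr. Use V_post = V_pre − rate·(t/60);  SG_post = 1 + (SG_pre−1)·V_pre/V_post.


V_post = 41.2 − 3.1·(103/60) = 35.8783
SG_post = 1 + (1.054 − 1)·41.2/35.8783

1.0620


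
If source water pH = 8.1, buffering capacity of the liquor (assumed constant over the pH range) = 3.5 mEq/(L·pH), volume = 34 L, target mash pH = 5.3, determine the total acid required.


acid = buffering capacity · (pH_source − pH_target) · V
acid = 3.5 · (8.1 − 5.3) · 34

333.2000 mEq


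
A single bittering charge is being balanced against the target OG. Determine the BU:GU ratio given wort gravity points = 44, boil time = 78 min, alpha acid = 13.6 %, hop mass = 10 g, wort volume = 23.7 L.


U = 1.65·0.000125^(GP/1000)·(1−e^(−0.04t))/4.15;  IBU = (α/100)·m·U·1000/V;  BU:GU = IBU/GP
U = 1.65·0.000125^(44/1000)·(1−e^(−0.04·78))/4.15 = 0.2559
IBU = (13.6/100)·10·0.2559·1000/23.7 = 14.6851
BU:GU = 14.6851/44

0.3338


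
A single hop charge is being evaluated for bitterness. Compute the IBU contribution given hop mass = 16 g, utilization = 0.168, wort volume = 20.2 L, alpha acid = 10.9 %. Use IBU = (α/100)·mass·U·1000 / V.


IBU = (10.9/100)·16·0.168·1000 / 20.2

14.5046 IBU


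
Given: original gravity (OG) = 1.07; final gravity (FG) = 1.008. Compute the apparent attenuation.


AA = (OG − FG)/(OG − 1) · 100
AA = (1.07 − 1.008)/(1.07 − 1) · 100

88.5714 %


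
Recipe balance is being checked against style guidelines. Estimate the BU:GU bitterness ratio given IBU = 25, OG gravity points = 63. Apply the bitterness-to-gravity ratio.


BU:GU = IBU / OG_points
BU:GU = 25 / 63

0.3968


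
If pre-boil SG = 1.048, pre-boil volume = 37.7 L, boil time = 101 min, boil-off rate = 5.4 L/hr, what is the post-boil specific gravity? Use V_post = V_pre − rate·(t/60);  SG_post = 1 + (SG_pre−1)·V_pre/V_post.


V_post = 37.7 − 5.4·(101/60) = 28.6100
SG_post = 1 + (1.048 − 1)·37.7/28.6100

1.0633


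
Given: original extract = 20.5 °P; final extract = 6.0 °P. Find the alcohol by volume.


SG = 259/(259 − P);  ABV = (OG − FG)·131.25
OG = 259/(259 − 20.5) = 1.0860
FG = 259/(259 − 6.0) = 1.0237
ABV = (1.0860 − 1.0237)·131.25

8.1688 % ABV


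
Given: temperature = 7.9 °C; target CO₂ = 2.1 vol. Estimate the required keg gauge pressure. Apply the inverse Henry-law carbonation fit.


psi = vols/(0.01821 + 0.09011·e^(−0.04·T)) − 14.695
psi = 2.1/(0.01821 + 0.09011·e^(−0.04·7.9)) − 14.695

10.3331 psi


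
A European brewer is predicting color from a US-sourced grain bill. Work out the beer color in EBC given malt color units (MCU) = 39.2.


SRM = 1.4922·MCU^0.6859;  EBC = SRM·1.97
SRM = 1.4922·39.2^0.6859 = 18.4783
EBC = 18.4783·1.97

36.4022 EBC


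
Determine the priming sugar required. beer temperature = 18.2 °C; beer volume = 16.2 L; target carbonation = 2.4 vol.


residual = 14.695·(0.01821 + 0.09011·e^(−0.04·T));  sugar = (target − residual)·4.0·V
residual = 14.695·(0.01821 + 0.09011·e^(−0.04·18.2)) = 0.9070
sugar = (2.4 − 0.9070)·4.0·16.2

96.7463 g


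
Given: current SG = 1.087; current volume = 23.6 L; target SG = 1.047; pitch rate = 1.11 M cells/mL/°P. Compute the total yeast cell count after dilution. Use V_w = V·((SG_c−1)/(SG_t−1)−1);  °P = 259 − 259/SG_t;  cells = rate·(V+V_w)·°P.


V_w = 23.6·((1.087−1)/(1.047−1)−1) = 20.0851
V_final = 23.6 + 20.0851 = 43.6851
°P = 259 − 259/1.047 = 11.6266
cells = 1.11·43.6851·11.6266

563.7770 billion cells


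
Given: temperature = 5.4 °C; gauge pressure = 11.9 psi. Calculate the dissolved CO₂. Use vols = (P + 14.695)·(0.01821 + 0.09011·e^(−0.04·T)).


vols = (11.9 + 14.695)·(0.01821 + 0.09011·e^(−0.04·5.4))

2.4152 volumes


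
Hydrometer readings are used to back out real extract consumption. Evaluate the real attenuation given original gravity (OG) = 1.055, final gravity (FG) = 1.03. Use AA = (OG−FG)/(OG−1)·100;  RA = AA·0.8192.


AA = (1.055 − 1.03)/(1.055 − 1)·100 = 45.4545
RA = 45.4545·0.8192

37.2364 %


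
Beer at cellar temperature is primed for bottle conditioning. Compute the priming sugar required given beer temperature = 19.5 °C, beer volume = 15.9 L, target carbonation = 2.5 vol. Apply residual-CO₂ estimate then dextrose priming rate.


residual = 14.695·(0.01821 + 0.09011·e^(−0.04·T));  sugar = (target − residual)·4.0·V
residual = 14.695·(0.01821 + 0.09011·e^(−0.04·19.5)) = 0.8746
sugar = (2.5 − 0.8746)·4.0·15.9

103.3753 g


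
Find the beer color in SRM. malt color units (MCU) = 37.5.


SRM = 1.4922 · MCU^0.6859
SRM = 1.4922 · 37.5^0.6859

17.9248 SRM


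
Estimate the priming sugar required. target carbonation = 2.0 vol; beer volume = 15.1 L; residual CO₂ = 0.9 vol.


sugar = (target − residual)·4.0·V
sugar = (2.0 − 0.9)·4.0·15.1

66.4400 g


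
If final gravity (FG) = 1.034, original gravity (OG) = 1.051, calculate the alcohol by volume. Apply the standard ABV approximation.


ABV = (OG − FG) · 131.25
ABV = (1.051 − 1.034) · 131.25

2.2312 % ABV


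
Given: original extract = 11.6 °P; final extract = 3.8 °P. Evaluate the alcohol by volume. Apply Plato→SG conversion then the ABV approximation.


SG = 259/(259 − P);  ABV = (OG − FG)·131.25
OG = 259/(259 − 11.6) = 1.0469
FG = 259/(259 − 3.8) = 1.0149
ABV = (1.0469 − 1.0149)·131.25

4.1997 % ABV


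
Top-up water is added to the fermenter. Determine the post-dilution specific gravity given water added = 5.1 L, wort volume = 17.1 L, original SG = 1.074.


SG_new = 1 + (SG_old − 1)·V_old/(V_old + V_water)
pts = (1.074 − 1)·1000·17.1/(17.1 + 5.1) = 57.0000
SG_new = 1 + 57.0000/1000

1.0570


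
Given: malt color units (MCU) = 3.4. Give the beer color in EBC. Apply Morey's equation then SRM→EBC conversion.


SRM = 1.4922·MCU^0.6859;  EBC = SRM·1.97
SRM = 1.4922·3.4^0.6859 = 3.4544
EBC = 3.4544·1.97

6.8051 EBC


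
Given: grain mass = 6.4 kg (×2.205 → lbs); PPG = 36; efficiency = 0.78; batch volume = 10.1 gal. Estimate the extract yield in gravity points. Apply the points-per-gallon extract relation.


points = lbs × PPG × eff / vol
lbs = 6.4 × 2.205 = 14.1120
points = 14.1120 × 36 × 0.78 / 10.1

39.2342 points


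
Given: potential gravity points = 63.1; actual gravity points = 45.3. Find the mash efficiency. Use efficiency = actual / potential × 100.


efficiency = 45.3 / 63.1 × 100

71.7908 %


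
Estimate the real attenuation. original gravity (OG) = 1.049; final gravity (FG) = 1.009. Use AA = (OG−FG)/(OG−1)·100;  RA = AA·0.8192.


AA = (1.049 − 1.009)/(1.049 − 1)·100 = 81.6327
RA = 81.6327·0.8192

66.8735 %


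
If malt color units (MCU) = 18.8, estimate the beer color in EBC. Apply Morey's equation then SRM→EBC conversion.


SRM = 1.4922·MCU^0.6859;  EBC = SRM·1.97
SRM = 1.4922·18.8^0.6859 = 11.1628
EBC = 11.1628·1.97

21.9907 EBC


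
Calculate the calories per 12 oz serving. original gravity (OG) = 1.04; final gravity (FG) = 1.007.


ABW = (OG−FG)·131.25·0.79/FG;  °P = 259 − 259/SG (for OG→OE and FG→AE);  RE = 0.1808·OE + 0.8192·AE;  Cal = (6.9·ABW + 4·(RE−0.1))·FG·3.55
ABW = (1.04 − 1.007)·131.25·0.79/1.007 = 3.3979
OE = 259 − 259/1.04 = 9.9615 °P
AE = 259 − 259/1.007 = 1.8004 °P
RE = 0.1808·9.9615 + 0.8192·1.8004 = 3.2759 °P
Cal = (6.9·3.3979 + 4·(3.2759−0.1))·1.007·3.55

129.2282 kcal


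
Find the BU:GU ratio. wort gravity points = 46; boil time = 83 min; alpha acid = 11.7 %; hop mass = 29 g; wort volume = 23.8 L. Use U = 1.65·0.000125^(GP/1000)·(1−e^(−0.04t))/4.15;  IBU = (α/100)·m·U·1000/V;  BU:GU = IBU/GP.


U = 1.65·0.000125^(46/1000)·(1−e^(−0.04·83))/4.15 = 0.2535
IBU = (11.7/100)·29·0.2535·1000/23.8 = 36.1334
BU:GU = 36.1334/46

0.7855


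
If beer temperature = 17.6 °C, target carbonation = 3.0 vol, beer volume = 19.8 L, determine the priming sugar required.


residual = 14.695·(0.01821 + 0.09011·e^(−0.04·T));  sugar = (target − residual)·4.0·V
residual = 14.695·(0.01821 + 0.09011·e^(−0.04·17.6)) = 0.9225
sugar = (3.0 − 0.9225)·4.0·19.8

164.5354 g


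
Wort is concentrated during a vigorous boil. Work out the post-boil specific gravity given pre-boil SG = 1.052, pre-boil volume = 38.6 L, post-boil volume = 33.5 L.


SG_post = 1 + (SG_pre − 1)·V_pre/V_post
pts_pre = (1.052 − 1)·1000 = 52.0000
pts_post = 52.0000·38.6/33.5 = 59.9164
SG_post = 1 + 59.9164/1000

1.0599


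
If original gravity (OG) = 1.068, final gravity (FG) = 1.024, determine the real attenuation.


AA = (OG−FG)/(OG−1)·100;  RA = AA·0.8192
AA = (1.068 − 1.024)/(1.068 − 1)·100 = 64.7059
RA = 64.7059·0.8192

53.0071 %


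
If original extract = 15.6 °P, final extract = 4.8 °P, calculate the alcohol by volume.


SG = 259/(259 − P);  ABV = (OG − FG)·131.25
OG = 259/(259 − 15.6) = 1.0641
FG = 259/(259 − 4.8) = 1.0189
ABV = (1.0641 − 1.0189)·131.25

5.9337 % ABV


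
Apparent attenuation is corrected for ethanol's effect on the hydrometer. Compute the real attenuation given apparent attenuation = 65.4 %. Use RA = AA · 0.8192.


RA = 65.4 · 0.8192

53.5757 %


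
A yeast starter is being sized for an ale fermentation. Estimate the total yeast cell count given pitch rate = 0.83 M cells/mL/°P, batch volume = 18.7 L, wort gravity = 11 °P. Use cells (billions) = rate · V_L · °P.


cells = 0.83 · 18.7 · 11

170.7310 billion cells


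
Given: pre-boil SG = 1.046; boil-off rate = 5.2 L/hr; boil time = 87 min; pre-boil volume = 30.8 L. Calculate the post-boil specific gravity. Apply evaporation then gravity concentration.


V_post = V_pre − rate·(t/60);  SG_post = 1 + (SG_pre−1)·V_pre/V_post
V_post = 30.8 − 5.2·(87/60) = 23.2600
SG_post = 1 + (1.046 − 1)·30.8/23.2600

1.0609


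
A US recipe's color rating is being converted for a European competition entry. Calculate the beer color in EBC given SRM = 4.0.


EBC = SRM · 1.97
EBC = 4.0 · 1.97

7.8800 EBC


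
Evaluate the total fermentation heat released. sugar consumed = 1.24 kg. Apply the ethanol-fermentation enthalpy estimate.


Q = m_sugar · 590 kJ/kg
Q = 1.24 · 590

731.6000 kJ


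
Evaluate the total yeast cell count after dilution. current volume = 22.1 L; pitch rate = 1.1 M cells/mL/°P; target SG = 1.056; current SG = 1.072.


V_w = V·((SG_c−1)/(SG_t−1)−1);  °P = 259 − 259/SG_t;  cells = rate·(V+V_w)·°P
V_w = 22.1·((1.072−1)/(1.056−1)−1) = 6.3143
V_final = 22.1 + 6.3143 = 28.4143
°P = 259 − 259/1.056 = 13.7348
cells = 1.1·28.4143·13.7348

429.2925 billion cells


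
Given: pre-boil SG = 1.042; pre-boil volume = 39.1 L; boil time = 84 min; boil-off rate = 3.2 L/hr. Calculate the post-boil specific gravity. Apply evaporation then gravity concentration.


V_post = V_pre − rate·(t/60);  SG_post = 1 + (SG_pre−1)·V_pre/V_post
V_post = 39.1 − 3.2·(84/60) = 34.6200
SG_post = 1 + (1.042 − 1)·39.1/34.6200

1.0474


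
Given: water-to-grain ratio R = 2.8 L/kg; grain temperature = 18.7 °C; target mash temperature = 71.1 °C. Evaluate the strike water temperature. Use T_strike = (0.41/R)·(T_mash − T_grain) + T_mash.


T_strike = (0.41/2.8)·(71.1 − 18.7) + 71.1

78.7729 °C


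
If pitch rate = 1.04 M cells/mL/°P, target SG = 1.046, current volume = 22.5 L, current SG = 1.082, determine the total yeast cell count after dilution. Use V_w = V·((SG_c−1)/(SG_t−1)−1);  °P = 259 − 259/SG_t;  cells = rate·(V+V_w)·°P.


V_w = 22.5·((1.082−1)/(1.046−1)−1) = 17.6087
V_final = 22.5 + 17.6087 = 40.1087
°P = 259 − 259/1.046 = 11.3901
cells = 1.04·40.1087·11.3901

475.1140 billion cells


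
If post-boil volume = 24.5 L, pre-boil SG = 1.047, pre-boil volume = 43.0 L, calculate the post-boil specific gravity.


SG_post = 1 + (SG_pre − 1)·V_pre/V_post
pts_pre = (1.047 − 1)·1000 = 47.0000
pts_post = 47.0000·43.0/24.5 = 82.4898
SG_post = 1 + 82.4898/1000

1.0825


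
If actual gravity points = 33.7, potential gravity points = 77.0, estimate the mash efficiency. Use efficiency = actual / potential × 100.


efficiency = 33.7 / 77.0 × 100

43.7662 %


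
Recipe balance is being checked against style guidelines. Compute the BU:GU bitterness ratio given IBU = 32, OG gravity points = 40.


BU:GU = IBU / OG_points
BU:GU = 32 / 40

0.8000


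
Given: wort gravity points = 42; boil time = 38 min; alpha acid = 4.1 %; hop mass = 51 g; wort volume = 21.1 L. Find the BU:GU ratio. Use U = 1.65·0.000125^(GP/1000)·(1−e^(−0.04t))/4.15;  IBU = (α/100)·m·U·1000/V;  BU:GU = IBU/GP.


U = 1.65·0.000125^(42/1000)·(1−e^(−0.04·38))/4.15 = 0.2130
IBU = (4.1/100)·51·0.2130·1000/21.1 = 21.1052
BU:GU = 21.1052/42

0.5025


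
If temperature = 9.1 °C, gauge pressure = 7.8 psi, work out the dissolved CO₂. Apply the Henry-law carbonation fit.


vols = (P + 14.695)·(0.01821 + 0.09011·e^(−0.04·T))
vols = (7.8 + 14.695)·(0.01821 + 0.09011·e^(−0.04·9.1))

1.8182 volumes


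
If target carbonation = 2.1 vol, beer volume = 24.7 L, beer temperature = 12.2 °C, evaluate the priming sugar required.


residual = 14.695·(0.01821 + 0.09011·e^(−0.04·T));  sugar = (target − residual)·4.0·V
residual = 14.695·(0.01821 + 0.09011·e^(−0.04·12.2)) = 1.0804
sugar = (2.1 − 1.0804)·4.0·24.7

100.7326 g


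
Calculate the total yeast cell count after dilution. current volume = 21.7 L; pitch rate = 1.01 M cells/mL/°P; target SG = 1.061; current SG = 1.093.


V_w = V·((SG_c−1)/(SG_t−1)−1);  °P = 259 − 259/SG_t;  cells = rate·(V+V_w)·°P
V_w = 21.7·((1.093−1)/(1.061−1)−1) = 11.3836
V_final = 21.7 + 11.3836 = 33.0836
°P = 259 − 259/1.061 = 14.8907
cells = 1.01·33.0836·14.8907

497.5634 billion cells


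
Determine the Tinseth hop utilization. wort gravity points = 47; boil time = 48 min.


U = 1.65·0.000125^(GP/1000) · (1 − e^(−0.04·t))/4.15
bigness = 1.65·0.000125^(47/1000) = 1.0815
boil_factor = (1 − e^(−0.04·48))/4.15 = 0.2056
U = 1.0815 · 0.2056

0.2224


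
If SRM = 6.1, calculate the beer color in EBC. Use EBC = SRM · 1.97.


EBC = 6.1 · 1.97

12.0170 EBC


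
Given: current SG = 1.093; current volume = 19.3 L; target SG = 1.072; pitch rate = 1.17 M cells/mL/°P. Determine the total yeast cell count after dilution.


V_w = V·((SG_c−1)/(SG_t−1)−1);  °P = 259 − 259/SG_t;  cells = rate·(V+V_w)·°P
V_w = 19.3·((1.093−1)/(1.072−1)−1) = 5.6292
V_final = 19.3 + 5.6292 = 24.9292
°P = 259 − 259/1.072 = 17.3955
cells = 1.17·24.9292·17.3955

507.3774 billion cells


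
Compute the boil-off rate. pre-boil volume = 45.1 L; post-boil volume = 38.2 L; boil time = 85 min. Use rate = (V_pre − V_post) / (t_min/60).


rate = (45.1 − 38.2) / (85/60)

4.8706 L/hr


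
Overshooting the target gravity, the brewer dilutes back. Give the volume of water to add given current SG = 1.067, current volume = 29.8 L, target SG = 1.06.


V_water = V·((SG_curr − 1)/(SG_target − 1) − 1)
V_water = 29.8·((1.067 − 1)/(1.06 − 1) − 1)

3.4767 L


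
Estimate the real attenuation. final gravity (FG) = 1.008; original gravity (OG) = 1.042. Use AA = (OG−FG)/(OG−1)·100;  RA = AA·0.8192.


AA = (1.042 − 1.008)/(1.042 − 1)·100 = 80.9524
RA = 80.9524·0.8192

66.3162 %


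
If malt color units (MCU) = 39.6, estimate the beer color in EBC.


SRM = 1.4922·MCU^0.6859;  EBC = SRM·1.97
SRM = 1.4922·39.6^0.6859 = 18.6074
EBC = 18.6074·1.97

36.6566 EBC


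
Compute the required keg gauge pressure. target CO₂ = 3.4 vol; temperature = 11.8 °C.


psi = vols/(0.01821 + 0.09011·e^(−0.04·T)) − 14.695
psi = 3.4/(0.01821 + 0.09011·e^(−0.04·11.8)) − 14.695

30.9938 psi


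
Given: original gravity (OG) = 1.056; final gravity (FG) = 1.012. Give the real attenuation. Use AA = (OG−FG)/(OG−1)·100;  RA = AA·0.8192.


AA = (1.056 − 1.012)/(1.056 − 1)·100 = 78.5714
RA = 78.5714·0.8192

64.3657 %


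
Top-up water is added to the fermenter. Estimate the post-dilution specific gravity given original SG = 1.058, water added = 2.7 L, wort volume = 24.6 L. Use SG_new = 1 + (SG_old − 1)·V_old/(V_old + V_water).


pts = (1.058 − 1)·1000·24.6/(24.6 + 2.7) = 52.2637
SG_new = 1 + 52.2637/1000

1.0523


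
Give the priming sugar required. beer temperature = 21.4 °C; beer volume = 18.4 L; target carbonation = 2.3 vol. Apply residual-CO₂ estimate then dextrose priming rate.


residual = 14.695·(0.01821 + 0.09011·e^(−0.04·T));  sugar = (target − residual)·4.0·V
residual = 14.695·(0.01821 + 0.09011·e^(−0.04·21.4)) = 0.8302
sugar = (2.3 − 0.8302)·4.0·18.4

108.1788 g


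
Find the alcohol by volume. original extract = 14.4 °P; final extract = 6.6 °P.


SG = 259/(259 − P);  ABV = (OG − FG)·131.25
OG = 259/(259 − 14.4) = 1.0589
FG = 259/(259 − 6.6) = 1.0261
ABV = (1.0589 − 1.0261)·131.25

4.2948 % ABV


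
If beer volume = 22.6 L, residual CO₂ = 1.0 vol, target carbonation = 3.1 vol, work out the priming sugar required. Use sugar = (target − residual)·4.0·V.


sugar = (3.1 − 1.0)·4.0·22.6

189.8400 g


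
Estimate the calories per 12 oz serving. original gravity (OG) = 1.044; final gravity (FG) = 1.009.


ABW = (OG−FG)·131.25·0.79/FG;  °P = 259 − 259/SG (for OG→OE and FG→AE);  RE = 0.1808·OE + 0.8192·AE;  Cal = (6.9·ABW + 4·(RE−0.1))·FG·3.55
ABW = (1.044 − 1.009)·131.25·0.79/1.009 = 3.5967
OE = 259 − 259/1.044 = 10.9157 °P
AE = 259 − 259/1.009 = 2.3102 °P
RE = 0.1808·10.9157 + 0.8192·2.3102 = 3.8661 °P
Cal = (6.9·3.5967 + 4·(3.8661−0.1))·1.009·3.55

142.8536 kcal


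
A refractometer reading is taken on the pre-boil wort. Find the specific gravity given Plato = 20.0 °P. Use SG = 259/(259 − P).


SG = 259/(259 − 20.0)

1.0837


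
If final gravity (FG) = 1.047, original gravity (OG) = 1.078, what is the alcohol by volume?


ABV = (OG − FG) · 131.25
ABV = (1.078 − 1.047) · 131.25

4.0688 % ABV


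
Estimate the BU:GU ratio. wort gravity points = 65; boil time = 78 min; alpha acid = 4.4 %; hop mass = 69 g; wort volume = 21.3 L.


U = 1.65·0.000125^(GP/1000)·(1−e^(−0.04t))/4.15;  IBU = (α/100)·m·U·1000/V;  BU:GU = IBU/GP
U = 1.65·0.000125^(65/1000)·(1−e^(−0.04·78))/4.15 = 0.2119
IBU = (4.4/100)·69·0.2119·1000/21.3 = 30.2026
BU:GU = 30.2026/65

0.4647


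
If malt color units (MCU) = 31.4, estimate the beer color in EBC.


SRM = 1.4922·MCU^0.6859;  EBC = SRM·1.97
SRM = 1.4922·31.4^0.6859 = 15.8698
EBC = 15.8698·1.97

31.2635 EBC


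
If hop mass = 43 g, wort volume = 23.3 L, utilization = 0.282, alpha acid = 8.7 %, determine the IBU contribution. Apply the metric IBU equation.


IBU = (α/100)·mass·U·1000 / V
IBU = (8.7/100)·43·0.282·1000 / 23.3

45.2773 IBU


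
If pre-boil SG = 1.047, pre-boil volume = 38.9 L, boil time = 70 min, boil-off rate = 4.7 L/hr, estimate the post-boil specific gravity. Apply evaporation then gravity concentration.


V_post = V_pre − rate·(t/60);  SG_post = 1 + (SG_pre−1)·V_pre/V_post
V_post = 38.9 − 4.7·(70/60) = 33.4167
SG_post = 1 + (1.047 − 1)·38.9/33.4167

1.0547


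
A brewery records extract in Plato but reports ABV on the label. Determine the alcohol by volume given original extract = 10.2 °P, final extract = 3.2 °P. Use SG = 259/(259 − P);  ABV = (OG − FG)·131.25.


OG = 259/(259 − 10.2) = 1.0410
FG = 259/(259 − 3.2) = 1.0125
ABV = (1.0410 − 1.0125)·131.25

3.7389 % ABV


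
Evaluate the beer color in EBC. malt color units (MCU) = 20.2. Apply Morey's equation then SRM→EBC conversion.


SRM = 1.4922·MCU^0.6859;  EBC = SRM·1.97
SRM = 1.4922·20.2^0.6859 = 11.7265
EBC = 11.7265·1.97

23.1012 EBC


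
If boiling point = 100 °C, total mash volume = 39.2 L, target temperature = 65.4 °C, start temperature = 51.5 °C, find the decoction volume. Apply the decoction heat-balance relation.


V_dec = V_total·(T_target − T_start)/(T_boil − T_start)
V_dec = 39.2·(65.4 − 51.5)/(100 − 51.5)

11.2346 L
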